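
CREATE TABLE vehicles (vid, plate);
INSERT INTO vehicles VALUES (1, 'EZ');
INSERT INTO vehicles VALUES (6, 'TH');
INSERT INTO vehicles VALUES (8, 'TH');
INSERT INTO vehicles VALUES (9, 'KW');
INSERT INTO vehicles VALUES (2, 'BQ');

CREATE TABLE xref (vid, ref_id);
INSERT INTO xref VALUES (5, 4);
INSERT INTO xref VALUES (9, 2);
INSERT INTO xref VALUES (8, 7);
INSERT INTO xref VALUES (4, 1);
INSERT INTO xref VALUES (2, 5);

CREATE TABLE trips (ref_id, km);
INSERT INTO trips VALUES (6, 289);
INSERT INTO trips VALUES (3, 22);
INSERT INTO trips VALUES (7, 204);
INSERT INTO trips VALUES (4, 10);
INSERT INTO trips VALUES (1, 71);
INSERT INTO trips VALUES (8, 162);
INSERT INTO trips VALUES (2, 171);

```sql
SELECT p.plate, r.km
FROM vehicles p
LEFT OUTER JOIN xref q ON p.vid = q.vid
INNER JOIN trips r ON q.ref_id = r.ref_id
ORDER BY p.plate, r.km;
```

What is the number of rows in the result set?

Evaluate left to right. First `vehicles p LEFT JOIN xref q` on vid: 5 row(s).
Then INNER JOIN `trips r` on ref_id: keep only rows whose q.ref_id appears in r.
Result: 2 row(s).

2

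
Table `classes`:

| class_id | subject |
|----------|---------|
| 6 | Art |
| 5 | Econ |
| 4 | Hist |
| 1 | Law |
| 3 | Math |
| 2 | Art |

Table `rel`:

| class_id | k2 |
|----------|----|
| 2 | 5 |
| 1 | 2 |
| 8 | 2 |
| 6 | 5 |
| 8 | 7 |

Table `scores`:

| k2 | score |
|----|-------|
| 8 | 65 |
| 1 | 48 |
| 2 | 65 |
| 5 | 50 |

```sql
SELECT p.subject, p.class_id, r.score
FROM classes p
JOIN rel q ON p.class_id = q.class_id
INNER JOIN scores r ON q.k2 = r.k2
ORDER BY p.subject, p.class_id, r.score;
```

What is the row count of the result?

3

Joins associate left-to-right: classes INNER JOIN rel on class_id gives 3 intermediate row(s).
Then INNER JOIN `scores r` on k2: keep only rows whose q.k2 appears in r.
Result: 3 row(s).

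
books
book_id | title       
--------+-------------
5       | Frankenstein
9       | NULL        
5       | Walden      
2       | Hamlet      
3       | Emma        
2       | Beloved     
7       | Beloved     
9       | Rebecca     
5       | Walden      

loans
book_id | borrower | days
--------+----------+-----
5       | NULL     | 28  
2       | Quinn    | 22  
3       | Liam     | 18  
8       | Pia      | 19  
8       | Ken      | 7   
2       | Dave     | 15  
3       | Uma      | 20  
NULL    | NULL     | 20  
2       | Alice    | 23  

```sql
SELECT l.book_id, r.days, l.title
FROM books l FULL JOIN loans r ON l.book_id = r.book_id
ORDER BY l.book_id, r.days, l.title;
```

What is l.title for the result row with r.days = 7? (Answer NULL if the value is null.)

NULL

FULL OUTER JOIN keeps every row from both sides; unmatched rows get NULL for the other side's columns.
Matching on l.book_id = r.book_id. A NULL in a compared column never satisfies the condition.
- book_id=5: 1 matching r row(s), so 1 row(s) emitted.
- book_id=9: no r row matches, row kept with r columns NULL.
- book_id=5: 1 matching r row(s), so 1 row(s) emitted.
- book_id=2: 3 matching r row(s), so 3 row(s) emitted.
- book_id=3: 2 matching r row(s), so 2 row(s) emitted.
- book_id=2: 3 matching r row(s), so 3 row(s) emitted.
- book_id=7: no r row matches, row kept with r columns NULL.
- book_id=9: no r row matches, row kept with r columns NULL.
- book_id=5: 1 matching r row(s), so 1 row(s) emitted.
- plus 3 unmatched r row(s), each kept with NULL l columns.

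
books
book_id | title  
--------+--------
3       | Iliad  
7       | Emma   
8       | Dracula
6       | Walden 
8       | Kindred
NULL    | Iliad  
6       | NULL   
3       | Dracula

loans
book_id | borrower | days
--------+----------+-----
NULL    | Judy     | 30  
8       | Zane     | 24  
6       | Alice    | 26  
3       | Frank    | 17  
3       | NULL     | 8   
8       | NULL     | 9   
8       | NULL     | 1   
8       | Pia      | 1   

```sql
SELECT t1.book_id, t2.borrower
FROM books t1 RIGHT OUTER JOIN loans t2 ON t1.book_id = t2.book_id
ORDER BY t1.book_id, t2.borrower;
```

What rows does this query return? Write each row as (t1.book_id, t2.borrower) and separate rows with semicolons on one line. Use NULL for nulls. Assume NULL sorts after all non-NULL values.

(3, Frank); (3, Frank); (3, NULL); (3, NULL); (6, Alice); (6, Alice); (8, Pia); (8, Pia); (8, Zane); (8, Zane); (8, NULL); (8, NULL); (8, NULL); (8, NULL); (NULL, Judy)

RIGHT JOIN keeps every row from `loans`; unmatched rows get NULL for `books`'s columns.
Matching on t1.book_id = t2.book_id. A NULL in a compared column never satisfies the condition.
Matched pairs: 14; unmatched t2 rows kept: 1.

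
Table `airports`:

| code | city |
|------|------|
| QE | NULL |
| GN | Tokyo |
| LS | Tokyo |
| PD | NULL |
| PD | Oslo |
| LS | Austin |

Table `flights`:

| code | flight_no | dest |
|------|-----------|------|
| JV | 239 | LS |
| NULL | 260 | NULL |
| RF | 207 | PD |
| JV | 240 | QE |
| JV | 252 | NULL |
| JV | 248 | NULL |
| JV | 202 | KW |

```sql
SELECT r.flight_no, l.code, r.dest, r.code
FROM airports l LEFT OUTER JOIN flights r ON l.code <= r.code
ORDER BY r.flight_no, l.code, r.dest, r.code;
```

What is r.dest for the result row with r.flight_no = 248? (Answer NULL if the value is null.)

LEFT JOIN keeps every row from `airports`; unmatched rows get NULL for `flights`'s columns.
Matching on l.code <= r.code. A NULL in a compared column never satisfies the condition.
- l[0] code=QE → 1 match(es) in r → 1 row(s).
- l[1] code=GN → 6 match(es) in r → 6 row(s).
- l[2] code=LS → 1 match(es) in r → 1 row(s).
- l[3] code=PD → 1 match(es) in r → 1 row(s).
- l[4] code=PD → 1 match(es) in r → 1 row(s).
- l[5] code=LS → 1 match(es) in r → 1 row(s).

NULL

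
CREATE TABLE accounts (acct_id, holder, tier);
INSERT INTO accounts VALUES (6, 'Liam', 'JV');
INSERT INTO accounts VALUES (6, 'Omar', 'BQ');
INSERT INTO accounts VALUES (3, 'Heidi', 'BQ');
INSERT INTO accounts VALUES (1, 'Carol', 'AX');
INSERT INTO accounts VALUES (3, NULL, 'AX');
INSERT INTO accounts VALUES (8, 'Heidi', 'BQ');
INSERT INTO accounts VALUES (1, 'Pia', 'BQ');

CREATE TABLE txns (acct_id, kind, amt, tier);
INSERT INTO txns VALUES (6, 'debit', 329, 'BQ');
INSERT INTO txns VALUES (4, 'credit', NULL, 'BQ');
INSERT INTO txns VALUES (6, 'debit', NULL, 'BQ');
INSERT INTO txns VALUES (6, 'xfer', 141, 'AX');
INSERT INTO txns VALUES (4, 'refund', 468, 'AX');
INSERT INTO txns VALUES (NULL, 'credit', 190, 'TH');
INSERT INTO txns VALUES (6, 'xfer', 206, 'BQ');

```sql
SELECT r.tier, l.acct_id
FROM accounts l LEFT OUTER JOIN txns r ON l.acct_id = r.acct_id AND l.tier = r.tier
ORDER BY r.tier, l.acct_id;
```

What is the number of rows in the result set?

LEFT JOIN keeps every row from `accounts`; unmatched rows get NULL for `txns`'s columns.
Matching on l.acct_id = r.acct_id AND l.tier = r.tier. A NULL in a compared column never satisfies the condition.
- l[0] acct_id=6, tier=JV → no match; kept with NULLs on the r side.
- l[1] acct_id=6, tier=BQ → 3 match(es) in r → 3 row(s).
- l[2] acct_id=3, tier=BQ → no match; kept with NULLs on the r side.
- l[3] acct_id=1, tier=AX → no match; kept with NULLs on the r side.
- l[4] acct_id=3, tier=AX → no match; kept with NULLs on the r side.
- l[5] acct_id=8, tier=BQ → no match; kept with NULLs on the r side.
- l[6] acct_id=1, tier=BQ → no match; kept with NULLs on the r side.
Total: 3 matched + 6 padded = 9 rows.

9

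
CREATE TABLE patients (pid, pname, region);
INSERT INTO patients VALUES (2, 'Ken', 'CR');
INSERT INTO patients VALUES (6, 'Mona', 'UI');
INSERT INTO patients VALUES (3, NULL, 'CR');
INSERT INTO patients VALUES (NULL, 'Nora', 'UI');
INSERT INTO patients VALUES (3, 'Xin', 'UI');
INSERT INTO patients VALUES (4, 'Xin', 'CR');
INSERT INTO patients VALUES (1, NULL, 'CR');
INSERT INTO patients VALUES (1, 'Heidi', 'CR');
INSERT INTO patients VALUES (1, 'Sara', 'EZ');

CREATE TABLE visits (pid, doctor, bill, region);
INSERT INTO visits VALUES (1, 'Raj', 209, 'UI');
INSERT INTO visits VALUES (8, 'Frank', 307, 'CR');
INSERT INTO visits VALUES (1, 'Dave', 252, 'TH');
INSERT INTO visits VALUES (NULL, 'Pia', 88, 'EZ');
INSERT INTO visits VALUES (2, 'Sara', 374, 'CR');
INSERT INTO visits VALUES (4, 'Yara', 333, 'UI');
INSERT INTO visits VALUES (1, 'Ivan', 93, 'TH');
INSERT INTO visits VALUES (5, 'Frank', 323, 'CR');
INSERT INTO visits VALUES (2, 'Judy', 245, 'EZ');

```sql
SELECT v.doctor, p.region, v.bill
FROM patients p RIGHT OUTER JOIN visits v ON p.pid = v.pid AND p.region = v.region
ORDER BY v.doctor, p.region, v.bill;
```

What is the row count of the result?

9

RIGHT JOIN keeps every row from `visits`; unmatched rows get NULL for `patients`'s columns.
Matching on p.pid = v.pid AND p.region = v.region. A NULL in a compared column never satisfies the condition.
- p (pid=2, region=CR) pairs with 1 row(s) of v.
- p (pid=6, region=UI) has no partner in v.
- p (pid=3, region=CR) has no partner in v.
- p (pid=NULL, region=UI) has no partner in v.
- p (pid=3, region=UI) has no partner in v.
- p (pid=4, region=CR) has no partner in v.
- p (pid=1, region=CR) has no partner in v.
- p (pid=1, region=CR) has no partner in v.
- p (pid=1, region=EZ) has no partner in v.
- 8 row(s) from v found no p partner → padded with NULL.
Total: 1 matched + 8 padded = 9 rows.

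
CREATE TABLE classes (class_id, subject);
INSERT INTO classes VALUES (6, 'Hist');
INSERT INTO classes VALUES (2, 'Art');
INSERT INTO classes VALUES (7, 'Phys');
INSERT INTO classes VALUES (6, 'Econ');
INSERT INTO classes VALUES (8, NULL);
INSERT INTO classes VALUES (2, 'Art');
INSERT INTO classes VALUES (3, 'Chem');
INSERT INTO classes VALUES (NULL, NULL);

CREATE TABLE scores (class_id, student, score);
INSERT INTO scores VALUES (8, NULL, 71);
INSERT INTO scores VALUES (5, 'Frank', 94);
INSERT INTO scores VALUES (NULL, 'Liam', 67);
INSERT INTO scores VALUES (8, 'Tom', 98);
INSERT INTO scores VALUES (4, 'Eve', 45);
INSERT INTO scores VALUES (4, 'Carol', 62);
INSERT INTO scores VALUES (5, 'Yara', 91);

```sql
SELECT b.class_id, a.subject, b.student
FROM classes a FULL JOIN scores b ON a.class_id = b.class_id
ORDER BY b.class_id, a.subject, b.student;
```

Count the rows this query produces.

14

FULL OUTER JOIN keeps every row from both sides; unmatched rows get NULL for the other side's columns.
Matching on a.class_id = b.class_id. A NULL in a compared column never satisfies the condition.
- class_id=6: no b row matches, row kept with b columns NULL.
- class_id=2: no b row matches, row kept with b columns NULL.
- class_id=7: no b row matches, row kept with b columns NULL.
- class_id=6: no b row matches, row kept with b columns NULL.
- class_id=8: 2 matching b row(s), so 2 row(s) emitted.
- class_id=2: no b row matches, row kept with b columns NULL.
- class_id=3: no b row matches, row kept with b columns NULL.
- class_id=NULL: no b row matches, row kept with b columns NULL.
- 5 row(s) from b found no a partner → padded with NULL.
Total: 2 matched + 12 padded = 14 rows.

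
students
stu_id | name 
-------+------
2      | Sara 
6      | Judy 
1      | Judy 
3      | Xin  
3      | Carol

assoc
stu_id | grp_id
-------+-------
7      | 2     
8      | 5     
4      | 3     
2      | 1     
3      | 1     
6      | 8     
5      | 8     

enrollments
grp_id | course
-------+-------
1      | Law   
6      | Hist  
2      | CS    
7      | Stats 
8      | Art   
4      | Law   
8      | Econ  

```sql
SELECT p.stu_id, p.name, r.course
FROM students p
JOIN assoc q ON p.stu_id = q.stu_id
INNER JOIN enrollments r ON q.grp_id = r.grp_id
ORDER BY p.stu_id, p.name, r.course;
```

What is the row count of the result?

Step 1 — p INNER JOIN q on stu_id → 4 row(s).
Then INNER JOIN `enrollments r` on grp_id: keep only rows whose q.grp_id appears in r.
Result: 5 row(s).

5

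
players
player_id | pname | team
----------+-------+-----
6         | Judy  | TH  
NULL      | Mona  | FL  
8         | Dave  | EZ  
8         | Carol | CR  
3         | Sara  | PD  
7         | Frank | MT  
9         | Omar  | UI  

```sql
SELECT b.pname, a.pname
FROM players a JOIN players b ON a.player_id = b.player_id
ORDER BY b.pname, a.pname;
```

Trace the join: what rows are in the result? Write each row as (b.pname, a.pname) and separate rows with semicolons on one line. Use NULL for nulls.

(Carol, Carol); (Carol, Dave); (Dave, Carol); (Dave, Dave); (Frank, Frank); (Judy, Judy); (Omar, Omar); (Sara, Sara)

INNER JOIN keeps only pairs where the ON condition holds.
Matching on a.player_id = b.player_id. A NULL in a compared column never satisfies the condition.
Matched pairs: 8.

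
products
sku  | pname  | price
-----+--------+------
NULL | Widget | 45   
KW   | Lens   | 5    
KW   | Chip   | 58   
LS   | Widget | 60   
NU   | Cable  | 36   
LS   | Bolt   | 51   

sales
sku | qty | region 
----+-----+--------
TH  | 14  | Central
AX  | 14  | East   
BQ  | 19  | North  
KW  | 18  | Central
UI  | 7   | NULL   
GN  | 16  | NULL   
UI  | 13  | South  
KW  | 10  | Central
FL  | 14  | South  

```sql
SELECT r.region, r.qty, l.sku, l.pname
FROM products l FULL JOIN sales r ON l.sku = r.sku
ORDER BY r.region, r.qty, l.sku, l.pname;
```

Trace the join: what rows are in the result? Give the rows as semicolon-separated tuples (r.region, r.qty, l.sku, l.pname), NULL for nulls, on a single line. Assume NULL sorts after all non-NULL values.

(Central, 10, KW, Chip); (Central, 10, KW, Lens); (Central, 14, NULL, NULL); (Central, 18, KW, Chip); (Central, 18, KW, Lens); (East, 14, NULL, NULL); (North, 19, NULL, NULL); (South, 13, NULL, NULL); (South, 14, NULL, NULL); (NULL, 7, NULL, NULL); (NULL, 16, NULL, NULL); (NULL, NULL, LS, Bolt); (NULL, NULL, LS, Widget); (NULL, NULL, NU, Cable); (NULL, NULL, NULL, Widget)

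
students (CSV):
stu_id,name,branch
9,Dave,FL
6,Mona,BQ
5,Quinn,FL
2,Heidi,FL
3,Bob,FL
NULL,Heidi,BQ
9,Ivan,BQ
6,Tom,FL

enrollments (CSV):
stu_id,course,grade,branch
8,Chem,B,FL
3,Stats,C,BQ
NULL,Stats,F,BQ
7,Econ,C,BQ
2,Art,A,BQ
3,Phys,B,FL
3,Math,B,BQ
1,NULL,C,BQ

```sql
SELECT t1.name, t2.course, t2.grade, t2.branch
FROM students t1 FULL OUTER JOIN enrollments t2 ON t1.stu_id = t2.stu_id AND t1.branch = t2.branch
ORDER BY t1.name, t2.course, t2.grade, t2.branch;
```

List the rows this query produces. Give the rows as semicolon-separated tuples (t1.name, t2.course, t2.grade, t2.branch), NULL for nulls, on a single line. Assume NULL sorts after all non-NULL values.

FULL OUTER JOIN keeps every row from both sides; unmatched rows get NULL for the other side's columns.
Matching on t1.stu_id = t2.stu_id AND t1.branch = t2.branch. A NULL in a compared column never satisfies the condition.
- t1 (stu_id=9, branch=FL) has no partner → padded with NULL.
- t1 (stu_id=6, branch=BQ) has no partner → padded with NULL.
- t1 (stu_id=5, branch=FL) has no partner → padded with NULL.
- t1 (stu_id=2, branch=FL) has no partner → padded with NULL.
- t1 (stu_id=3, branch=FL) pairs with 1 row(s) of t2.
- t1 (stu_id=NULL, branch=BQ) has no partner → padded with NULL.
- t1 (stu_id=9, branch=BQ) has no partner → padded with NULL.
- t1 (stu_id=6, branch=FL) has no partner → padded with NULL.
- 7 t2 row(s) had no t1 match → kept, t1 columns NULL.

(Bob, Phys, B, FL); (Dave, NULL, NULL, NULL); (Heidi, NULL, NULL, NULL); (Heidi, NULL, NULL, NULL); (Ivan, NULL, NULL, NULL); (Mona, NULL, NULL, NULL); (Quinn, NULL, NULL, NULL); (Tom, NULL, NULL, NULL); (NULL, Art, A, BQ); (NULL, Chem, B, FL); (NULL, Econ, C, BQ); (NULL, Math, B, BQ); (NULL, Stats, C, BQ); (NULL, Stats, F, BQ); (NULL, NULL, C, BQ)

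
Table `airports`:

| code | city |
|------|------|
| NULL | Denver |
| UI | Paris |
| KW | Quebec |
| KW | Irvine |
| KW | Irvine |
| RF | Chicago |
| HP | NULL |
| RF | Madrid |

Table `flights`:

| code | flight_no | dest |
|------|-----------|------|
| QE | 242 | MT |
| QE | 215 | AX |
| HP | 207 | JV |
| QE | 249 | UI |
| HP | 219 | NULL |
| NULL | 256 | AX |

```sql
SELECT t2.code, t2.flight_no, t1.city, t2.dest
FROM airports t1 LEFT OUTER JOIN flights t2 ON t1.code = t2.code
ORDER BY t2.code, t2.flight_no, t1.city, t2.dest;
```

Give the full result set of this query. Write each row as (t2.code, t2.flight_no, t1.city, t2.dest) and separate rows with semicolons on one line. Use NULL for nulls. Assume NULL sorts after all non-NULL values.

(HP, 207, NULL, JV); (HP, 219, NULL, NULL); (NULL, NULL, Chicago, NULL); (NULL, NULL, Denver, NULL); (NULL, NULL, Irvine, NULL); (NULL, NULL, Irvine, NULL); (NULL, NULL, Madrid, NULL); (NULL, NULL, Paris, NULL); (NULL, NULL, Quebec, NULL)

LEFT JOIN keeps every row from `airports`; unmatched rows get NULL for `flights`'s columns.
Matching on t1.code = t2.code. A NULL in a compared column never satisfies the condition.
- t1 (code=NULL) has no partner → padded with NULL.
- t1 (code=UI) has no partner → padded with NULL.
- t1 (code=KW) has no partner → padded with NULL.
- t1 (code=KW) has no partner → padded with NULL.
- t1 (code=KW) has no partner → padded with NULL.
- t1 (code=RF) has no partner → padded with NULL.
- t1 (code=HP) pairs with 2 row(s) of t2.
- t1 (code=RF) has no partner → padded with NULL.
After projecting and ordering:
t2.code | t2.flight_no | t1.city | t2.dest
HP | 207 | NULL | JV
HP | 219 | NULL | NULL
NULL | NULL | Chicago | NULL
NULL | NULL | Denver | NULL
NULL | NULL | Irvine | NULL
NULL | NULL | Irvine | NULL
NULL | NULL | Madrid | NULL
NULL | NULL | Paris | NULL
NULL | NULL | Quebec | NULL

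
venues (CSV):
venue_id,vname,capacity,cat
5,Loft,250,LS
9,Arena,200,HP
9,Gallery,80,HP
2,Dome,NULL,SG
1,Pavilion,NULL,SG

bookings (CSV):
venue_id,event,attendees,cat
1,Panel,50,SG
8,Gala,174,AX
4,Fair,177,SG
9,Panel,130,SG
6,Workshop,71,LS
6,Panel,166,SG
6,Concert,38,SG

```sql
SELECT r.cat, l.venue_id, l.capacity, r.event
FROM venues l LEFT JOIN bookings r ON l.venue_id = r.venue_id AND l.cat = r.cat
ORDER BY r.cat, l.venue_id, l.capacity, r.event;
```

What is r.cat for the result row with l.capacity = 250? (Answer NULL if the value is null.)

NULL

LEFT JOIN keeps every row from `venues`; unmatched rows get NULL for `bookings`'s columns.
Matching on l.venue_id = r.venue_id AND l.cat = r.cat.
- l (venue_id=5, cat=LS) has no partner → padded with NULL.
- l (venue_id=9, cat=HP) has no partner → padded with NULL.
- l (venue_id=9, cat=HP) has no partner → padded with NULL.
- l (venue_id=2, cat=SG) has no partner → padded with NULL.
- l (venue_id=1, cat=SG) pairs with 1 row(s) of r.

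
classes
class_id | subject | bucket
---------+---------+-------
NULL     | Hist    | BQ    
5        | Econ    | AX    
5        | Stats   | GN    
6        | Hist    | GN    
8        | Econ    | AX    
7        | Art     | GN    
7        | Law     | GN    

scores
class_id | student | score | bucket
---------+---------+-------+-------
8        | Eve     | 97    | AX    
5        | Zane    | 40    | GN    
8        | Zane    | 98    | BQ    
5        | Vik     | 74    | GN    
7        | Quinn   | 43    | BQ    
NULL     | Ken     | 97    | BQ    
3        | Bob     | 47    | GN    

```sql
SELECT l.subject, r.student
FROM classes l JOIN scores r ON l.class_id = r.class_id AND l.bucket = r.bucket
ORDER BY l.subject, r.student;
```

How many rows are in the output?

3

INNER JOIN keeps only pairs where the ON condition holds.
Matching on l.class_id = r.class_id AND l.bucket = r.bucket. A NULL in a compared column never satisfies the condition.
Matched pairs: 3.
Total: 3 rows.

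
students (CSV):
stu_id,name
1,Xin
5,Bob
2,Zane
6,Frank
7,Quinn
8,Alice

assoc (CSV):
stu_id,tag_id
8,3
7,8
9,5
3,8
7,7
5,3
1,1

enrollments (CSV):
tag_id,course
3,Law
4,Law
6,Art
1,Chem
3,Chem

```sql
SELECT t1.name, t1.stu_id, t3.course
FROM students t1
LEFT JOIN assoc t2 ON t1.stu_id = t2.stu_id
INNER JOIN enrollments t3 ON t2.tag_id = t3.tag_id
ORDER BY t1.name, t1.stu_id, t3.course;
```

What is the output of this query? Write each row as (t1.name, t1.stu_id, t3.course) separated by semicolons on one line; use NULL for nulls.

Step 1 — t1 LEFT JOIN t2 on stu_id → 7 row(s).
Then INNER JOIN `enrollments t3` on tag_id: keep only rows whose t2.tag_id appears in t3.

(Alice, 8, Chem); (Alice, 8, Law); (Bob, 5, Chem); (Bob, 5, Law); (Xin, 1, Chem)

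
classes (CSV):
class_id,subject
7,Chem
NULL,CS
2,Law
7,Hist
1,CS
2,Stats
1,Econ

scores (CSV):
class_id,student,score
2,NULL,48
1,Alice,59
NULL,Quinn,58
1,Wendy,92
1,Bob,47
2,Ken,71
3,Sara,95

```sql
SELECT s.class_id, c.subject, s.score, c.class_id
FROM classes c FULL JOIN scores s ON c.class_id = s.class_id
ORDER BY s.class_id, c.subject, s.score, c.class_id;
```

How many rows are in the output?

15

FULL OUTER JOIN keeps every row from both sides; unmatched rows get NULL for the other side's columns.
Matching on c.class_id = s.class_id. A NULL in a compared column never satisfies the condition.
- c row (class_id=7): no match → kept, s columns NULL.
- c row (class_id=NULL): no match → kept, s columns NULL.
- c row (class_id=2): matches 2 s row(s) → 2 output row(s).
- c row (class_id=7): no match → kept, s columns NULL.
- c row (class_id=1): matches 3 s row(s) → 3 output row(s).
- c row (class_id=2): matches 2 s row(s) → 2 output row(s).
- c row (class_id=1): matches 3 s row(s) → 3 output row(s).
- 2 row(s) from s found no c partner → padded with NULL.
Total: 10 matched + 5 padded = 15 rows.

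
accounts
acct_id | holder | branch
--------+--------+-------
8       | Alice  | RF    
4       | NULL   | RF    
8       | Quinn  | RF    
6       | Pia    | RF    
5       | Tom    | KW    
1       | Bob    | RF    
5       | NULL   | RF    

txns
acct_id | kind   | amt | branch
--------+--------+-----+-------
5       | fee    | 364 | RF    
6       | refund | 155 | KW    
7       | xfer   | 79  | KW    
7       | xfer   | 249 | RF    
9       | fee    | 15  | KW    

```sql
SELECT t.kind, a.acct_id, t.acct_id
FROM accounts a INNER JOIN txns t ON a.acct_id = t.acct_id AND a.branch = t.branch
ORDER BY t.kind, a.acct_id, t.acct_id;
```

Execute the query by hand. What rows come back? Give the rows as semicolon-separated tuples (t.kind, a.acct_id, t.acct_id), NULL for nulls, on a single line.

INNER JOIN keeps only pairs where the ON condition holds.
Matching on a.acct_id = t.acct_id AND a.branch = t.branch.
Matched pairs: 1.

(fee, 5, 5)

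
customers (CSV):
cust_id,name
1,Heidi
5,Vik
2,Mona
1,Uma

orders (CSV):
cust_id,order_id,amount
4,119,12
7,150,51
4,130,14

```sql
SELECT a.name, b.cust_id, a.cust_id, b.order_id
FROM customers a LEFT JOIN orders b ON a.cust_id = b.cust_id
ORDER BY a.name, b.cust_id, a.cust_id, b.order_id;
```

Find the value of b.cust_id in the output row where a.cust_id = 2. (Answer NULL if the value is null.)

NULL

LEFT JOIN keeps every row from `customers`; unmatched rows get NULL for `orders`'s columns.
Matching on a.cust_id = b.cust_id.
Matched pairs: 0; unmatched a rows kept: 4.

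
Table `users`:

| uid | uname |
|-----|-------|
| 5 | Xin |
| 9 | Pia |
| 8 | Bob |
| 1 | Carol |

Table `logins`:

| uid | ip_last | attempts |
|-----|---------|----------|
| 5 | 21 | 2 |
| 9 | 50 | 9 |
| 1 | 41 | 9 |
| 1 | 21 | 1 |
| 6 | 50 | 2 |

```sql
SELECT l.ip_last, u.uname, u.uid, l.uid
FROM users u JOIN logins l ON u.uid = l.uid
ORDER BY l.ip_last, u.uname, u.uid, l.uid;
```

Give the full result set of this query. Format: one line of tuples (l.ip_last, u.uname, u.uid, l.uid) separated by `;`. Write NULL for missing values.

(21, Carol, 1, 1); (21, Xin, 5, 5); (41, Carol, 1, 1); (50, Pia, 9, 9)

INNER JOIN keeps only pairs where the ON condition holds.
Matching on u.uid = l.uid.
- uid=5: 1 matching l row(s), so 1 row(s) emitted.
- uid=9: 1 matching l row(s), so 1 row(s) emitted.
- uid=8: no matching l row, dropped.
- uid=1: 2 matching l row(s), so 2 row(s) emitted.
After projecting and ordering:
l.ip_last | u.uname | u.uid | l.uid
21 | Carol | 1 | 1
21 | Xin | 5 | 5
41 | Carol | 1 | 1
50 | Pia | 9 | 9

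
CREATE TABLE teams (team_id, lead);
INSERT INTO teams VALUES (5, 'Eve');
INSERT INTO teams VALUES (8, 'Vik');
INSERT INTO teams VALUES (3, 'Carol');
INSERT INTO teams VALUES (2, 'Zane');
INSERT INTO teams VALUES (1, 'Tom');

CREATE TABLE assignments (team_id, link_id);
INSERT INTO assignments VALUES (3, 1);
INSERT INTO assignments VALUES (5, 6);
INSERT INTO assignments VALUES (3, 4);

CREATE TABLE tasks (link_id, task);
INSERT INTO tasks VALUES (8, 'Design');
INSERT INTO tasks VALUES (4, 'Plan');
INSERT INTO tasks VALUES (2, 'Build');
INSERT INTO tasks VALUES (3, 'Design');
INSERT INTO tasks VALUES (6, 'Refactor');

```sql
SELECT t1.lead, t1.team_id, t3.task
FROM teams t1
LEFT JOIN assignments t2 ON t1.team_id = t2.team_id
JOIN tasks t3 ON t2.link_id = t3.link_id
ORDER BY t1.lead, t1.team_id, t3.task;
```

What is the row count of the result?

2

Joins associate left-to-right: teams LEFT JOIN assignments on team_id gives 6 intermediate row(s).
Then INNER JOIN `tasks t3` on link_id: keep only rows whose t2.link_id appears in t3.
Result: 2 row(s).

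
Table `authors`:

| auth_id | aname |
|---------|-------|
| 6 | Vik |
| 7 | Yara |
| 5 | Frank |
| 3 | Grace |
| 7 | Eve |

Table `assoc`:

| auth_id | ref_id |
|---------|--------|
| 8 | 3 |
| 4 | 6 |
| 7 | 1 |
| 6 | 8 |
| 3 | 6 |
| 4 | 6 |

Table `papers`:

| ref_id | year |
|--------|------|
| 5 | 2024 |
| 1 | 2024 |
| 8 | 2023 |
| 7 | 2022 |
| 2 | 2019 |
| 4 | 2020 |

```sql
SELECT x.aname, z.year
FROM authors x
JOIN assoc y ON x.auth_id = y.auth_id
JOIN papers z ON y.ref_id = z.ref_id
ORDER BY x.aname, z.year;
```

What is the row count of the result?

3

Step 1 — x INNER JOIN y on auth_id → 4 row(s).
Then INNER JOIN `papers z` on ref_id: keep only rows whose y.ref_id appears in z.
Result: 3 row(s).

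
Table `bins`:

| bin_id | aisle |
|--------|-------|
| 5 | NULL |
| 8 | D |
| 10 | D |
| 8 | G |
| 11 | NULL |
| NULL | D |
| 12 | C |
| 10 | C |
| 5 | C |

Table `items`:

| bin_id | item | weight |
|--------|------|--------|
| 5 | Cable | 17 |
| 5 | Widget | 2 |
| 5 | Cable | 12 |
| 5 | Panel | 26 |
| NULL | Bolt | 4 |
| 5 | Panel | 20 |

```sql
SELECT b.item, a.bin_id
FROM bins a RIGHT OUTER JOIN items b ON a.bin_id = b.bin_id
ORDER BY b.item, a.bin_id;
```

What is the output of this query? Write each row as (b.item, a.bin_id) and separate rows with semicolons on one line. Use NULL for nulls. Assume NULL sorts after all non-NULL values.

RIGHT JOIN keeps every row from `items`; unmatched rows get NULL for `bins`'s columns.
Matching on a.bin_id = b.bin_id. A NULL in a compared column never satisfies the condition.
- a row (bin_id=5): matches 5 b row(s) → 5 output row(s).
- a row (bin_id=8): no match.
- a row (bin_id=10): no match.
- a row (bin_id=8): no match.
- a row (bin_id=11): no match.
- a row (bin_id=NULL): no match.
- a row (bin_id=12): no match.
- a row (bin_id=10): no match.
- a row (bin_id=5): matches 5 b row(s) → 5 output row(s).
- 1 b row(s) had no a match → kept, a columns NULL.

(Bolt, NULL); (Cable, 5); (Cable, 5); (Cable, 5); (Cable, 5); (Panel, 5); (Panel, 5); (Panel, 5); (Panel, 5); (Widget, 5); (Widget, 5)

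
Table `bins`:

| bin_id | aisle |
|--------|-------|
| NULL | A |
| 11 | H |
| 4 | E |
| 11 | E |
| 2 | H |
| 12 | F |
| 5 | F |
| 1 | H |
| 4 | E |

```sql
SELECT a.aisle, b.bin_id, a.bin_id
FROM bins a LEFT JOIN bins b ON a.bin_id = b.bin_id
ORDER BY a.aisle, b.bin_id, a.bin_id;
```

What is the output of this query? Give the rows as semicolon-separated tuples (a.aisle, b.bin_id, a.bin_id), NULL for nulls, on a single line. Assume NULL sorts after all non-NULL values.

LEFT JOIN keeps every row from `bins a`; unmatched rows get NULL for `bins b`'s columns.
Matching on a.bin_id = b.bin_id. A NULL in a compared column never satisfies the condition.
- a (bin_id=NULL) has no partner → padded with NULL.
- a (bin_id=11) pairs with 2 row(s) of b.
- a (bin_id=4) pairs with 2 row(s) of b.
- a (bin_id=11) pairs with 2 row(s) of b.
- a (bin_id=2) pairs with 1 row(s) of b.
- a (bin_id=12) pairs with 1 row(s) of b.
- a (bin_id=5) pairs with 1 row(s) of b.
- a (bin_id=1) pairs with 1 row(s) of b.
- a (bin_id=4) pairs with 2 row(s) of b.

(A, NULL, NULL); (E, 4, 4); (E, 4, 4); (E, 4, 4); (E, 4, 4); (E, 11, 11); (E, 11, 11); (F, 5, 5); (F, 12, 12); (H, 1, 1); (H, 2, 2); (H, 11, 11); (H, 11, 11)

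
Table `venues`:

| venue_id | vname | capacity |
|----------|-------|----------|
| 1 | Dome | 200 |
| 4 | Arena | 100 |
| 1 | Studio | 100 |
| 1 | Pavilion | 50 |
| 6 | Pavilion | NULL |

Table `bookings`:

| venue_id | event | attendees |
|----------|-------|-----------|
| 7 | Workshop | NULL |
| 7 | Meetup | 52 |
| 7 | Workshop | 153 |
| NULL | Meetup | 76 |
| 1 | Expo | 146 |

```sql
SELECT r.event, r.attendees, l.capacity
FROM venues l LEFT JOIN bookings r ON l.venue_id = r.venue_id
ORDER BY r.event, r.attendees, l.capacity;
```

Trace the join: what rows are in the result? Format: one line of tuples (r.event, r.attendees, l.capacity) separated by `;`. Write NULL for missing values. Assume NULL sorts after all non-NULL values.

LEFT JOIN keeps every row from `venues`; unmatched rows get NULL for `bookings`'s columns.
Matching on l.venue_id = r.venue_id. A NULL in a compared column never satisfies the condition.
- l[0] venue_id=1 → 1 match(es) in r → 1 row(s).
- l[1] venue_id=4 → no match; kept with NULLs on the r side.
- l[2] venue_id=1 → 1 match(es) in r → 1 row(s).
- l[3] venue_id=1 → 1 match(es) in r → 1 row(s).
- l[4] venue_id=6 → no match; kept with NULLs on the r side.
After projecting and ordering:
r.event | r.attendees | l.capacity
Expo | 146 | 50
Expo | 146 | 100
Expo | 146 | 200
NULL | NULL | 100
NULL | NULL | NULL

(Expo, 146, 50); (Expo, 146, 100); (Expo, 146, 200); (NULL, NULL, 100); (NULL, NULL, NULL)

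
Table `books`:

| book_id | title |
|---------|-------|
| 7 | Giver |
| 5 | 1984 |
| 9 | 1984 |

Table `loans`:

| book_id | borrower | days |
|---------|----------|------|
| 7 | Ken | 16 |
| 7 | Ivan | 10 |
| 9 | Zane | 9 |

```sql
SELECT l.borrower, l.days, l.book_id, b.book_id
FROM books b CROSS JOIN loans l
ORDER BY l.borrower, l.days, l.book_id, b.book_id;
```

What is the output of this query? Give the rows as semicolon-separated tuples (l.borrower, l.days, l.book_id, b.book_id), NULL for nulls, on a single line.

(Ivan, 10, 7, 5); (Ivan, 10, 7, 7); (Ivan, 10, 7, 9); (Ken, 16, 7, 5); (Ken, 16, 7, 7); (Ken, 16, 7, 9); (Zane, 9, 9, 5); (Zane, 9, 9, 7); (Zane, 9, 9, 9)

CROSS JOIN pairs every row of `books` with every row of `loans`: 3 × 3 = 9 rows.
After projecting and ordering:
l.borrower | l.days | l.book_id | b.book_id
Ivan | 10 | 7 | 5
Ivan | 10 | 7 | 7
Ivan | 10 | 7 | 9
Ken | 16 | 7 | 5
Ken | 16 | 7 | 7
Ken | 16 | 7 | 9
Zane | 9 | 9 | 5
Zane | 9 | 9 | 7
Zane | 9 | 9 | 9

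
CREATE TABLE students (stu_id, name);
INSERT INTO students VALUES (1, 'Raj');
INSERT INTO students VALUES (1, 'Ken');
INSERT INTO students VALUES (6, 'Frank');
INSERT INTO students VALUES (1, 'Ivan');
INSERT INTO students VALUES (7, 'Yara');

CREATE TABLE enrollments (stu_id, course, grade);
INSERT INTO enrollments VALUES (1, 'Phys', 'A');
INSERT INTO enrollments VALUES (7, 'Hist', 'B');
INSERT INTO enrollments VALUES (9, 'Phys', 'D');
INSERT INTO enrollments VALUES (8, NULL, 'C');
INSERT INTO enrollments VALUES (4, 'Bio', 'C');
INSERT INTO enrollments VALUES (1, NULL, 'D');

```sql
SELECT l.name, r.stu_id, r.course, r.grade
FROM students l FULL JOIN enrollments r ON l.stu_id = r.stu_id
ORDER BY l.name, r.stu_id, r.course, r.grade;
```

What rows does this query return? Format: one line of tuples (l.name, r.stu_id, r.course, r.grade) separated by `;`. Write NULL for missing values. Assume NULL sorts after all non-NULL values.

(Frank, NULL, NULL, NULL); (Ivan, 1, Phys, A); (Ivan, 1, NULL, D); (Ken, 1, Phys, A); (Ken, 1, NULL, D); (Raj, 1, Phys, A); (Raj, 1, NULL, D); (Yara, 7, Hist, B); (NULL, 4, Bio, C); (NULL, 8, NULL, C); (NULL, 9, Phys, D)

FULL OUTER JOIN keeps every row from both sides; unmatched rows get NULL for the other side's columns.
Matching on l.stu_id = r.stu_id.
Matched pairs: 7; unmatched l rows kept: 1; unmatched r rows kept: 3.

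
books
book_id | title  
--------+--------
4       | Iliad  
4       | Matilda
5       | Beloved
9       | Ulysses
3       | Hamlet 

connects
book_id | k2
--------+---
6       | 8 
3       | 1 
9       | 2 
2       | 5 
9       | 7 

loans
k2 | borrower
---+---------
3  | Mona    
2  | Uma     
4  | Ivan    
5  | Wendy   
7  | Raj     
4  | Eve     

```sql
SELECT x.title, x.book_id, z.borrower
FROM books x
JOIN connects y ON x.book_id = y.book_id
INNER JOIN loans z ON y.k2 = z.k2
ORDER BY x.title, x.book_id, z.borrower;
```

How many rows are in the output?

2

Step 1 — x INNER JOIN y on book_id → 3 row(s).
Then INNER JOIN `loans z` on k2: keep only rows whose y.k2 appears in z.
Result: 2 row(s).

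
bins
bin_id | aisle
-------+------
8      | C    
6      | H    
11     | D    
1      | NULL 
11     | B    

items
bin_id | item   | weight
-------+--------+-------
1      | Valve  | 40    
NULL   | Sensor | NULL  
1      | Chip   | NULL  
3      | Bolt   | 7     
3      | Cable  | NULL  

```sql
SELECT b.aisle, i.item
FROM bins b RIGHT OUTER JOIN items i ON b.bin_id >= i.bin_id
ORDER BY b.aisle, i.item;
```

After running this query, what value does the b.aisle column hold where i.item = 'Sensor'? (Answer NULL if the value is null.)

NULL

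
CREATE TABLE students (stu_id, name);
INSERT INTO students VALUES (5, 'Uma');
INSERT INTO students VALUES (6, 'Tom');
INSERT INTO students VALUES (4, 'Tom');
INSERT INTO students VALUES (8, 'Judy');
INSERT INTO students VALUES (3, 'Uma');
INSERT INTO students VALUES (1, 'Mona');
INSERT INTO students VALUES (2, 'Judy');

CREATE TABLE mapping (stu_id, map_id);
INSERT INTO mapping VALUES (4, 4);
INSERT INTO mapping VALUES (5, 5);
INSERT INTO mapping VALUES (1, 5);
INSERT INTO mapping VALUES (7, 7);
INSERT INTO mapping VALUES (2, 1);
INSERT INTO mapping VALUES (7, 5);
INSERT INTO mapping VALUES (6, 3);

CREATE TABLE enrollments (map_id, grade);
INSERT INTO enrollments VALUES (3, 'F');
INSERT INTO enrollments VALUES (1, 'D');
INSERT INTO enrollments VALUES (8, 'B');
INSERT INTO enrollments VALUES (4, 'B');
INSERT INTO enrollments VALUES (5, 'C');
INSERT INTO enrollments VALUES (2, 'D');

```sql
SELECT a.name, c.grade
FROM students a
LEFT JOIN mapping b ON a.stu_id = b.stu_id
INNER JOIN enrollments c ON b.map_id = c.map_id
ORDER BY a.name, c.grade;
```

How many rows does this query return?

Step 1 — a LEFT JOIN b on stu_id → 7 row(s).
Then INNER JOIN `enrollments c` on map_id: keep only rows whose b.map_id appears in c.
Result: 5 row(s).

5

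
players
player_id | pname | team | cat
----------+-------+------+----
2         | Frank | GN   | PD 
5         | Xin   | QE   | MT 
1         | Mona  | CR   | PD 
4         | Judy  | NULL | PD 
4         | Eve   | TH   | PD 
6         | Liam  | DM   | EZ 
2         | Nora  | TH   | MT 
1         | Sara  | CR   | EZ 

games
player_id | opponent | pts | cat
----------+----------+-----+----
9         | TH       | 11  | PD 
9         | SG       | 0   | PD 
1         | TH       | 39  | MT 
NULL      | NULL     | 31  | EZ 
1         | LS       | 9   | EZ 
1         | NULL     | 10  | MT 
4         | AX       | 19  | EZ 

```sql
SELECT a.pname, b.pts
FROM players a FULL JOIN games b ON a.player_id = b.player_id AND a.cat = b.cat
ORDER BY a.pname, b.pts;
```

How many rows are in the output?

14

FULL OUTER JOIN keeps every row from both sides; unmatched rows get NULL for the other side's columns.
Matching on a.player_id = b.player_id AND a.cat = b.cat. A NULL in a compared column never satisfies the condition.
Matched pairs: 1; unmatched a rows kept: 7; unmatched b rows kept: 6.
Total: 1 matched + 13 padded = 14 rows.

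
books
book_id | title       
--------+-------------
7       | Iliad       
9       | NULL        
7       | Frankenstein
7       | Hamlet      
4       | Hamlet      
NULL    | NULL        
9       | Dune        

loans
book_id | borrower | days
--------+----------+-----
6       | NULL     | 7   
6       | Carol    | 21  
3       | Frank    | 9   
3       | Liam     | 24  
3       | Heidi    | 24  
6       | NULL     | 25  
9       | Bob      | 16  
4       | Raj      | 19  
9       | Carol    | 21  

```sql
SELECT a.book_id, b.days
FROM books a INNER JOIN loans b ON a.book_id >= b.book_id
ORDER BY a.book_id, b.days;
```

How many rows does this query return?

INNER JOIN keeps only pairs where the ON condition holds.
Matching on a.book_id >= b.book_id. A NULL in a compared column never satisfies the condition.
- a row (book_id=7): matches 7 b row(s) → 7 output row(s).
- a row (book_id=9): matches 9 b row(s) → 9 output row(s).
- a row (book_id=7): matches 7 b row(s) → 7 output row(s).
- a row (book_id=7): matches 7 b row(s) → 7 output row(s).
- a row (book_id=4): matches 4 b row(s) → 4 output row(s).
- a row (book_id=NULL): no match → dropped.
- a row (book_id=9): matches 9 b row(s) → 9 output row(s).
Total: 43 rows.

43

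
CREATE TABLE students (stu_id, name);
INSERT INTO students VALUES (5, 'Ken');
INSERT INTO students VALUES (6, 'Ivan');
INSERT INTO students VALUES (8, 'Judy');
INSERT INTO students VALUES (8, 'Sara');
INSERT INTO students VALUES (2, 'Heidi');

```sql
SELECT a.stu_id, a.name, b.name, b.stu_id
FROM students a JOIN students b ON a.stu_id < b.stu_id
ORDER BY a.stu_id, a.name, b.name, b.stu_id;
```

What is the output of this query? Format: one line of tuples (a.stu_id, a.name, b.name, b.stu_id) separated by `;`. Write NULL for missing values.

INNER JOIN keeps only pairs where the ON condition holds.
Matching on a.stu_id < b.stu_id.
Matched pairs: 9.

(2, Heidi, Ivan, 6); (2, Heidi, Judy, 8); (2, Heidi, Ken, 5); (2, Heidi, Sara, 8); (5, Ken, Ivan, 6); (5, Ken, Judy, 8); (5, Ken, Sara, 8); (6, Ivan, Judy, 8); (6, Ivan, Sara, 8)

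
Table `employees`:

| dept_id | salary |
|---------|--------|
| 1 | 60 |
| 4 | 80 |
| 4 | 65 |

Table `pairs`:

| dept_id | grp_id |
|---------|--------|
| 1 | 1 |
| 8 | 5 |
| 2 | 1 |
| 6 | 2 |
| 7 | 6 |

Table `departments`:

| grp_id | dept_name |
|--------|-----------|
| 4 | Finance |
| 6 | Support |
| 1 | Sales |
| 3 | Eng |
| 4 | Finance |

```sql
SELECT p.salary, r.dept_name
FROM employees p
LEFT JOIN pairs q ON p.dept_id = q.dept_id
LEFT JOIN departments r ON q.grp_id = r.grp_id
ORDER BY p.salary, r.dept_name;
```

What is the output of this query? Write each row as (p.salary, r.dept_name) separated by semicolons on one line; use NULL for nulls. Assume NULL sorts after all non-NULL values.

(60, Sales); (65, NULL); (80, NULL)

Step 1 — p LEFT JOIN q on dept_id → 3 row(s).
Then LEFT JOIN `departments r` on grp_id: each of those 3 rows is kept; rows whose q.grp_id has no match in r get NULL for r's columns.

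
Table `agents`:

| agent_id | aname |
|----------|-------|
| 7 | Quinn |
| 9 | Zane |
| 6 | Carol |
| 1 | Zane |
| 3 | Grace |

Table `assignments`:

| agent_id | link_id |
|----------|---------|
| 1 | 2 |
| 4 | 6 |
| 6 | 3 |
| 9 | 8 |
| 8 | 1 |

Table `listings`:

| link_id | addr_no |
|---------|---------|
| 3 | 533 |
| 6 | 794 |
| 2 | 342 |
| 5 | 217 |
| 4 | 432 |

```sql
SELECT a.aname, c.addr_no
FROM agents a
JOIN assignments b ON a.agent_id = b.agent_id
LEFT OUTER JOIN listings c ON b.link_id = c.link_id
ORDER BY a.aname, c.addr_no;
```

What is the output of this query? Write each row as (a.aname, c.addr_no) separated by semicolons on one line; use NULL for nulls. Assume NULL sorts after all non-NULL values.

(Carol, 533); (Zane, 342); (Zane, NULL)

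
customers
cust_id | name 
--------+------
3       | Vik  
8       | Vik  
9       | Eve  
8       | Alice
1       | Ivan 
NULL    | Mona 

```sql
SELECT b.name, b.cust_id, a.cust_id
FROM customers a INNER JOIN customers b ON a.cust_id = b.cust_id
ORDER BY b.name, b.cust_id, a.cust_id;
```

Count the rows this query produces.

7

INNER JOIN keeps only pairs where the ON condition holds.
Matching on a.cust_id = b.cust_id. A NULL in a compared column never satisfies the condition.
- a[0] cust_id=3 → 1 match(es) in b → 1 row(s).
- a[1] cust_id=8 → 2 match(es) in b → 2 row(s).
- a[2] cust_id=9 → 1 match(es) in b → 1 row(s).
- a[3] cust_id=8 → 2 match(es) in b → 2 row(s).
- a[4] cust_id=1 → 1 match(es) in b → 1 row(s).
- a[5] cust_id=NULL → no match; dropped.
Total: 7 rows.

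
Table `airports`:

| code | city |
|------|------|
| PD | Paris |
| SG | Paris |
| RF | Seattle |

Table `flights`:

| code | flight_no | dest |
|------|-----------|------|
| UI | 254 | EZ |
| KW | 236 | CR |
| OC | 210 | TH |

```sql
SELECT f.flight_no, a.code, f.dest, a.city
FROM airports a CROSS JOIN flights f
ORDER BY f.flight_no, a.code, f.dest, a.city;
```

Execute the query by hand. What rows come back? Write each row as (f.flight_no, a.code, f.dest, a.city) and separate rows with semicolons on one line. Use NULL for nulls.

CROSS JOIN pairs every row of `airports` with every row of `flights`: 3 × 3 = 9 rows.
After projecting and ordering:
f.flight_no | a.code | f.dest | a.city
210 | PD | TH | Paris
210 | RF | TH | Seattle
210 | SG | TH | Paris
236 | PD | CR | Paris
236 | RF | CR | Seattle
236 | SG | CR | Paris
254 | PD | EZ | Paris
254 | RF | EZ | Seattle
254 | SG | EZ | Paris

(210, PD, TH, Paris); (210, RF, TH, Seattle); (210, SG, TH, Paris); (236, PD, CR, Paris); (236, RF, CR, Seattle); (236, SG, CR, Paris); (254, PD, EZ, Paris); (254, RF, EZ, Seattle); (254, SG, EZ, Paris)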